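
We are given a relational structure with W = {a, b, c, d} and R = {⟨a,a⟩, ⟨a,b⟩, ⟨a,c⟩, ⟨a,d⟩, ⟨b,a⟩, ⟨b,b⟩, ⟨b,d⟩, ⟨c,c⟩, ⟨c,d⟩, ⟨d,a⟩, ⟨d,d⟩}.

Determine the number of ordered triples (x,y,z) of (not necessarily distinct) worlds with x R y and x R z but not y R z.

7

Enumerating: (a,b,c), (a,c,a), (a,c,b), (a,d,b), (a,d,c), (b,d,b), (c,d,c).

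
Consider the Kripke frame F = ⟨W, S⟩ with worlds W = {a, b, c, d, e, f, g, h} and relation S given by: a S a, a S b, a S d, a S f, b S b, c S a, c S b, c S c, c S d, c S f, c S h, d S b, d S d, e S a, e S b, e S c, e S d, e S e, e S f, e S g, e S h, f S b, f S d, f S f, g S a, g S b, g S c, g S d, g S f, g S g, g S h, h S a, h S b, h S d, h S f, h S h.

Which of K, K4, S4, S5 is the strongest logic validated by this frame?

S4

Transitive (axiom 4): yes — every two-step S-path is closed by a direct edge.
Reflexive (axiom T): yes — every world is S-related to itself.
Euclidean (axiom 5): no — a S b and a S d, but not b S d.
So F validates K, K4, S4; S5 would additionally require S to be Euclidean. The strongest is S4.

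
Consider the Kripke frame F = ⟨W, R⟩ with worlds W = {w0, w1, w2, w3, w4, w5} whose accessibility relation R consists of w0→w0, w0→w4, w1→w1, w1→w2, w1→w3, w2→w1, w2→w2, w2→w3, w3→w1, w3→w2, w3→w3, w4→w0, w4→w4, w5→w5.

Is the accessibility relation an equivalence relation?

Yes

Reflexive: yes — every world is R-related to itself.
Symmetric: yes — every pair in R has its reverse in R.
Transitive: yes — every two-step R-path is closed by a direct edge.
So R is an equivalence relation.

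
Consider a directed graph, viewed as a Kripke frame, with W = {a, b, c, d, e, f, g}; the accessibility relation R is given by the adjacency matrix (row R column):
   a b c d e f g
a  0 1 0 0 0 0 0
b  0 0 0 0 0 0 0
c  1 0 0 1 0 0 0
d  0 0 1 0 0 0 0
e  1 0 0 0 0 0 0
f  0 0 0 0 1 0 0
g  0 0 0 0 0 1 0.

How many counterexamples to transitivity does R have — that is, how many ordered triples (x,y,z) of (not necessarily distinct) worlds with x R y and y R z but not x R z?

Enumerating: (c,a,b), (c,d,c), (d,c,a), (d,c,d), (e,a,b), (f,e,a), (g,f,e).

7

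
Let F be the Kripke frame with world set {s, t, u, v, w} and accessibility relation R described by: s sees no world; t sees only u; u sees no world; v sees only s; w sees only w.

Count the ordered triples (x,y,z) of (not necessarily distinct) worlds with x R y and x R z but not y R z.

2

Enumerating: (t,u,u), (v,s,s).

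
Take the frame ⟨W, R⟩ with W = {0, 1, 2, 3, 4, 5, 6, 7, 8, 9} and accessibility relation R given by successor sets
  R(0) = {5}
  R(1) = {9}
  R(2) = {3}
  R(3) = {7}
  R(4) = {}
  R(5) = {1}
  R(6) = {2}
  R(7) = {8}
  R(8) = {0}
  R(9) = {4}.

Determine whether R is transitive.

Transitive: no — 0 R 5 and 5 R 1, but not 0 R 1.

No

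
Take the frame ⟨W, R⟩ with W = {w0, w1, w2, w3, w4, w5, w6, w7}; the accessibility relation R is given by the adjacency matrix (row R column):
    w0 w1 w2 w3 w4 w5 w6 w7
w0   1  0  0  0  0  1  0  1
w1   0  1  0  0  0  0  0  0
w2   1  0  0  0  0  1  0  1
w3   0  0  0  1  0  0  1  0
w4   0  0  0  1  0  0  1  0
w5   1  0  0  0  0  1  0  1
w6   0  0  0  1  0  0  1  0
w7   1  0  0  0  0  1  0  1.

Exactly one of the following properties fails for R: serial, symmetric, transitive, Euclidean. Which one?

symmetric

Serial: yes — every world has a successor (e.g. w0 R w0).
Symmetric: no — w2 R w0 but not w0 R w2.
Transitive: yes — every two-step R-path is closed by a direct edge.
Euclidean: yes — any two successors of a common world are R-related.
Only symmetric fails.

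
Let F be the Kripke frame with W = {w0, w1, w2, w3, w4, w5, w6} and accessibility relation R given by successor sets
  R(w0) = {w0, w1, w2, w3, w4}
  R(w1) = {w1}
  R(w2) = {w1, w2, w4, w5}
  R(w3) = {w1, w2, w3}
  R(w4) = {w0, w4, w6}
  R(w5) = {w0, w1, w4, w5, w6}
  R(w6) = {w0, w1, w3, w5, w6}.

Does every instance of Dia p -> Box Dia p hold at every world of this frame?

No

Axiom 5 corresponds to the accessibility relation being Euclidean.
Euclidean: no — w0 R w1 and w0 R w2, but not w1 R w2.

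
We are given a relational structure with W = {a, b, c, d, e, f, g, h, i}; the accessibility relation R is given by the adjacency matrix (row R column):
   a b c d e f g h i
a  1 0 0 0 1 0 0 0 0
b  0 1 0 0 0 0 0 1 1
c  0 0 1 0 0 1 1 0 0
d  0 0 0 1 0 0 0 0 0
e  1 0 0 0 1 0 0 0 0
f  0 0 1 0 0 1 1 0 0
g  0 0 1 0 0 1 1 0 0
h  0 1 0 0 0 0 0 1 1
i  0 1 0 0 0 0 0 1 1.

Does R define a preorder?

Reflexive: yes — every world is R-related to itself.
Transitive: yes — every two-step R-path is closed by a direct edge.
So R is a preorder.

Yes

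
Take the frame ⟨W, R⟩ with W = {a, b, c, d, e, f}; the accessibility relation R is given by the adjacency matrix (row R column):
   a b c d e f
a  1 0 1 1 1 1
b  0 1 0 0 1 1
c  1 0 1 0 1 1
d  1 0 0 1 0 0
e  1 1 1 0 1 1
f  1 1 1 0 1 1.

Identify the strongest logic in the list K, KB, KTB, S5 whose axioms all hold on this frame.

Symmetric (axiom B): yes — every pair in R has its reverse in R.
Reflexive (axiom T): yes — every world is R-related to itself.
Euclidean (axiom 5): no — a R c and a R d, but not c R d.
So F validates K, KB, KTB; S5 would additionally require R to be Euclidean. The strongest is KTB.

KTB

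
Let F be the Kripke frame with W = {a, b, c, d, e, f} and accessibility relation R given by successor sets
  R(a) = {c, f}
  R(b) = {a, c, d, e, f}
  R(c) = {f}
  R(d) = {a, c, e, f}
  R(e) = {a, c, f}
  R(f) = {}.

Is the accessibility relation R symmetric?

No

Symmetric: no — a R c but not c R a.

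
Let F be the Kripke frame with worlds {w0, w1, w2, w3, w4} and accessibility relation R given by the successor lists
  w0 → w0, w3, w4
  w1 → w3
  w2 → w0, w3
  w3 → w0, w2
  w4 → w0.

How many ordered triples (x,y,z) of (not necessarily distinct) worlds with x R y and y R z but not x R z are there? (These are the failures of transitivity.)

10

Enumerating: (w0,w3,w2), (w1,w3,w0), (w1,w3,w2), (w2,w0,w4), (w2,w3,w2), (w3,w0,w3), (w3,w0,w4), (w3,w2,w3), (w4,w0,w3), (w4,w0,w4).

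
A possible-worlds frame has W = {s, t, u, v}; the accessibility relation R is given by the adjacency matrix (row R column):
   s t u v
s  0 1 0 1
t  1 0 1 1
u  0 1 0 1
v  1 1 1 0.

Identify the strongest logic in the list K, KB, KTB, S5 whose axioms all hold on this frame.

KB

Symmetric (axiom B): yes — every pair in R has its reverse in R.
Reflexive (axiom T): no — s is not related to itself.
Euclidean (axiom 5): no — t R s and t R u, but not s R u.
So F validates K, KB; KTB would additionally require R to be reflexive. The strongest is KB.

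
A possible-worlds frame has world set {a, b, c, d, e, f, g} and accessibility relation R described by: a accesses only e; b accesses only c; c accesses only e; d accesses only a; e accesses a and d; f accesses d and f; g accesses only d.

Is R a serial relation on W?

Serial: yes — every world has a successor (e.g. a R e).

Yes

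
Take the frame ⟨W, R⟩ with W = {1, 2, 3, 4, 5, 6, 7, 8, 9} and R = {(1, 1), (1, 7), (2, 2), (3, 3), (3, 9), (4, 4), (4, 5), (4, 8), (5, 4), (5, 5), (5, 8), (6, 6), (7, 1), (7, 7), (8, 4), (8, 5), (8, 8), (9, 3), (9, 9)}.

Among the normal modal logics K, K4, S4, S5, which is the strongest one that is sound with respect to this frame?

S5

Transitive (axiom 4): yes — every two-step R-path is closed by a direct edge.
Reflexive (axiom T): yes — every world is R-related to itself.
Euclidean (axiom 5): yes — any two successors of a common world are R-related.
So F validates K, K4, S4, S5. The strongest is S5.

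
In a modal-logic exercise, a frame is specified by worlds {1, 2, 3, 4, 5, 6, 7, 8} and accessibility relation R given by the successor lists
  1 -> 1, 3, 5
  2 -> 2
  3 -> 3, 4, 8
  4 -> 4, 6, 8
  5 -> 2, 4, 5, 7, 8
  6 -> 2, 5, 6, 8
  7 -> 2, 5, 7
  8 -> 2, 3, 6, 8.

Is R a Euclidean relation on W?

Euclidean: no — 1 R 3 and 1 R 5, but not 3 R 5.

No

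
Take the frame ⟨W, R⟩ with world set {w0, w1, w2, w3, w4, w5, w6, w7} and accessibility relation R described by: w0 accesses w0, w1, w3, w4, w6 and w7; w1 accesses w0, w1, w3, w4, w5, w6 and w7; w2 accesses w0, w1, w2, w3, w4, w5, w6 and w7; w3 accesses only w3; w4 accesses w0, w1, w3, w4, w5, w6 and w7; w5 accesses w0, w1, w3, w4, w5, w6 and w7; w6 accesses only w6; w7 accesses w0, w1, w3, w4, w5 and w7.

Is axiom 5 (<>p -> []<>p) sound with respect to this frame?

No

The schema 5 characterises exactly the Euclidean frames.
Euclidean: no — w0 R w3 and w0 R w1, but not w3 R w1.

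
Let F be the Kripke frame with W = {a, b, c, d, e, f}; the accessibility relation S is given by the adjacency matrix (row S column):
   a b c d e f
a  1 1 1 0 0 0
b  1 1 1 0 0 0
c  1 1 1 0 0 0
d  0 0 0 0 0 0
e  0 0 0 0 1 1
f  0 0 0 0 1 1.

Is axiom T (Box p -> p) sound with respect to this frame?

No

Axiom T corresponds to the accessibility relation being reflexive.
Reflexive: no — d is not related to itself.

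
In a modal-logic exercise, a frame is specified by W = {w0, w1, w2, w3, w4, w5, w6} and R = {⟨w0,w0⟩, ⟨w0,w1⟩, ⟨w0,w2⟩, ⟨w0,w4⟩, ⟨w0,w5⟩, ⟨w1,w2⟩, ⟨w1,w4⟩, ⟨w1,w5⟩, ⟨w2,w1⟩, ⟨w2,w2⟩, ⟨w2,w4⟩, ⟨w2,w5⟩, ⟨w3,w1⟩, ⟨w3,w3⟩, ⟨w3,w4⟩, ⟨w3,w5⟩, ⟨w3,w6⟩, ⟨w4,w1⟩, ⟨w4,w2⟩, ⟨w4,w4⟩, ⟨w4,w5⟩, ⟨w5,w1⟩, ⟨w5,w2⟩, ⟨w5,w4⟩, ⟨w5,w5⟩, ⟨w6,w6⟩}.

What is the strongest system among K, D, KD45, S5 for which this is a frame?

Serial (axiom D): yes — every world has a successor (e.g. w0 R w0).
Euclidean (axiom 5): no — w3 R w1 and w3 R w6, but not w1 R w6.
Transitive (axiom 4): no — w3 R w1 and w1 R w2, but not w3 R w2.
Reflexive (axiom T): no — w1 is not related to itself.
So F validates K, D; KD45 would additionally require R to be Euclidean and transitive. The strongest is D.

D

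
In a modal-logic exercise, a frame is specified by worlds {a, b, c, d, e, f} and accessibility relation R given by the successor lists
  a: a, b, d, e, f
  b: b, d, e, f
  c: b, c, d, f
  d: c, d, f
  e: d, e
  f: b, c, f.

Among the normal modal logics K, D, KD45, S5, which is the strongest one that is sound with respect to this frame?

D

Serial (axiom D): yes — every world has a successor (e.g. a R a).
Euclidean (axiom 5): no — a R d and a R b, but not d R b.
Transitive (axiom 4): no — a R d and d R c, but not a R c.
Reflexive (axiom T): yes — every world is R-related to itself.
So F validates K, D; KD45 would additionally require R to be Euclidean and transitive. The strongest is D.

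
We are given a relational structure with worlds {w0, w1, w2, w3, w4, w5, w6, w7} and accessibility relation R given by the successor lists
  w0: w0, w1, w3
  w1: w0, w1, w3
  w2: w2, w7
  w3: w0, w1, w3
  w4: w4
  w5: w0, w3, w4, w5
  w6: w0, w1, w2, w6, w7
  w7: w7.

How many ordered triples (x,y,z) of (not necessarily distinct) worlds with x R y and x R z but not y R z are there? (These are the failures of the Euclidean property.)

Enumerating: (w2,w7,w2), (w5,w0,w4), (w5,w0,w5), (w5,w3,w4), (w5,w3,w5), (w5,w4,w0), (w5,w4,w3), (w5,w4,w5), (w6,w0,w2), (w6,w0,w6), (w6,w0,w7), (w6,w1,w2), … and 9 more.
Total: 21.

21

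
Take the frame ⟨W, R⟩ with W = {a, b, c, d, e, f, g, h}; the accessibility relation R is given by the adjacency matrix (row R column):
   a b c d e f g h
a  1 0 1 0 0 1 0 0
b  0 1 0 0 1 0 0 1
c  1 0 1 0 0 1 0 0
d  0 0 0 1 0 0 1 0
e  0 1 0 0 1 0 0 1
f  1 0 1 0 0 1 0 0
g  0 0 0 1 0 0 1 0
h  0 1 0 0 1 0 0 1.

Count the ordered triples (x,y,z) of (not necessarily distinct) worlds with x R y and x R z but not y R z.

0

R is Euclidean; there are no such tuples.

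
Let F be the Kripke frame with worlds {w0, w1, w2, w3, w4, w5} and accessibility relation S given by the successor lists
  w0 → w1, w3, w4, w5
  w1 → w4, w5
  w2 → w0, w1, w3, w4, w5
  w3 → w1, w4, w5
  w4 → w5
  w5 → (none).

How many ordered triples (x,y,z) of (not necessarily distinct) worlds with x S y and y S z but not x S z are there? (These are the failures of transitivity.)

0

S is transitive; there are no such tuples.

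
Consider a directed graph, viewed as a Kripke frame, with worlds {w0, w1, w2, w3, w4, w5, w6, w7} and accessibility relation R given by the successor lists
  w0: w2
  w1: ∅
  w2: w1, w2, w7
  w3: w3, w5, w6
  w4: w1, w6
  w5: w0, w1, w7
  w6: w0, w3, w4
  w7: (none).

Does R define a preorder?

Reflexive: no — w0 is not related to itself.
Transitive: no — w0 R w2 and w2 R w1, but not w0 R w1.
So R is not a preorder.

No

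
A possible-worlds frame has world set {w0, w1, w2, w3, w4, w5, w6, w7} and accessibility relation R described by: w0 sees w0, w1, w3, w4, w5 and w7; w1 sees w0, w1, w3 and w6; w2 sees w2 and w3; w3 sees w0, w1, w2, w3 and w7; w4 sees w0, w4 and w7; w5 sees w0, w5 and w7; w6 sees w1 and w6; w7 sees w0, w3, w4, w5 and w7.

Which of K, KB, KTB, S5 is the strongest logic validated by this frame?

KTB

Symmetric (axiom B): yes — every pair in R has its reverse in R.
Reflexive (axiom T): yes — every world is R-related to itself.
Euclidean (axiom 5): no — w0 R w1 and w0 R w4, but not w1 R w4.
So F validates K, KB, KTB; S5 would additionally require R to be Euclidean. The strongest is KTB.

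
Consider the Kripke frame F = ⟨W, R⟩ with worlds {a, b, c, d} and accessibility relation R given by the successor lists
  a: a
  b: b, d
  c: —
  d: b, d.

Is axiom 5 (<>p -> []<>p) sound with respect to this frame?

Yes

The schema 5 characterises exactly the Euclidean frames.
Euclidean: yes — any two successors of a common world are R-related.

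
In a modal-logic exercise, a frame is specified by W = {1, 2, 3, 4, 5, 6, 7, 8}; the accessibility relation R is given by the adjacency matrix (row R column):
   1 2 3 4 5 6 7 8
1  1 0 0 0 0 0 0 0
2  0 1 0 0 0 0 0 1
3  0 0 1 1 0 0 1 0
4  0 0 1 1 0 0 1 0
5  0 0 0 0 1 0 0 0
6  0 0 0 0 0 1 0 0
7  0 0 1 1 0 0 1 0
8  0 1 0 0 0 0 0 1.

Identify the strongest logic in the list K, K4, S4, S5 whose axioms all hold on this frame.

Transitive (axiom 4): yes — every two-step R-path is closed by a direct edge.
Reflexive (axiom T): yes — every world is R-related to itself.
Euclidean (axiom 5): yes — any two successors of a common world are R-related.
So F validates K, K4, S4, S5. The strongest is S5.

S5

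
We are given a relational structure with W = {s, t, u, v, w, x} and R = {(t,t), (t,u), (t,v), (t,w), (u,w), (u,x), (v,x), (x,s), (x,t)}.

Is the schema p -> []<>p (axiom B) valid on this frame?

By correspondence theory, B is valid on a frame iff R is symmetric.
Symmetric: no — t R u but not u R t.

No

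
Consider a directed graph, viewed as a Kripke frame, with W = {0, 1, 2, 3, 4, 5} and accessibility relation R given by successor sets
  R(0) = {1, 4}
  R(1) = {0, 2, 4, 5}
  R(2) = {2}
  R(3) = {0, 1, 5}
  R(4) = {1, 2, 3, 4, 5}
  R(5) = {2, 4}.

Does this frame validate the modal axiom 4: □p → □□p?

No

By correspondence theory, 4 is valid on a frame iff R is transitive.
Transitive: no — 0 R 1 and 1 R 2, but not 0 R 2.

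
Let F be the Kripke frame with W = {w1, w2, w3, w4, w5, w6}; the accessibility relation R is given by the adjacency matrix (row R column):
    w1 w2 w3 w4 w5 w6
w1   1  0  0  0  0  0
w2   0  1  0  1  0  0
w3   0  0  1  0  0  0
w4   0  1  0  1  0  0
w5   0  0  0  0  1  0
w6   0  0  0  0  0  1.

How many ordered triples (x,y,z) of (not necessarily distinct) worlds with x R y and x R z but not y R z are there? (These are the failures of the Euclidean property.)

R is Euclidean; there are no such tuples.

0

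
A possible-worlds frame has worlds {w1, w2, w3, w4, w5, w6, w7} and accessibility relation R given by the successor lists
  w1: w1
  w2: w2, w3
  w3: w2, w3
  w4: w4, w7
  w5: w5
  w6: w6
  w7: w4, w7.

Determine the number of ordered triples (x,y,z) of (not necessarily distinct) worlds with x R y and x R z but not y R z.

0

R is Euclidean; there are no such tuples.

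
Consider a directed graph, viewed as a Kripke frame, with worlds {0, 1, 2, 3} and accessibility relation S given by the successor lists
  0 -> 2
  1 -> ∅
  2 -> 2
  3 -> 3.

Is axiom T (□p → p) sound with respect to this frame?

Axiom T corresponds to the accessibility relation being reflexive.
Reflexive: no — 0 is not related to itself.

No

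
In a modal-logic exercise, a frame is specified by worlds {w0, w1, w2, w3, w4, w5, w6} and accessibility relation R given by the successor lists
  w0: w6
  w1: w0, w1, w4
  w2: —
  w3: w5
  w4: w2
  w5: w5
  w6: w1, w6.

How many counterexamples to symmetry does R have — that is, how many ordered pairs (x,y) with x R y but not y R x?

Enumerating: (w0,w6), (w1,w0), (w1,w4), (w3,w5), (w4,w2), (w6,w1).

6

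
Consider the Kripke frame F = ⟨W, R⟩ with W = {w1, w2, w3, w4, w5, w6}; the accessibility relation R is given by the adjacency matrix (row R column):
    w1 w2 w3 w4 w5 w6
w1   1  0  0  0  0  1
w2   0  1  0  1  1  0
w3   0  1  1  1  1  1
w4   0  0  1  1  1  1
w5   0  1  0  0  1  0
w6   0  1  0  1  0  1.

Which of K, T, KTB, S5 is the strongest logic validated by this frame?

Reflexive (axiom T): yes — every world is R-related to itself.
Symmetric (axiom B): no — w1 R w6 but not w6 R w1.
Euclidean (axiom 5): no — w2 R w5 and w2 R w4, but not w5 R w4.
So F validates K, T; KTB would additionally require R to be symmetric. The strongest is T.

T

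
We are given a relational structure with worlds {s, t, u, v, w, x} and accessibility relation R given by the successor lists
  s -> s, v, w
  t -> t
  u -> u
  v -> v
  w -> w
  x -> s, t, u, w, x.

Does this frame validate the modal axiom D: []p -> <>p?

Yes

Axiom D corresponds to the accessibility relation being serial.
Serial: yes — every world has a successor (e.g. s R s).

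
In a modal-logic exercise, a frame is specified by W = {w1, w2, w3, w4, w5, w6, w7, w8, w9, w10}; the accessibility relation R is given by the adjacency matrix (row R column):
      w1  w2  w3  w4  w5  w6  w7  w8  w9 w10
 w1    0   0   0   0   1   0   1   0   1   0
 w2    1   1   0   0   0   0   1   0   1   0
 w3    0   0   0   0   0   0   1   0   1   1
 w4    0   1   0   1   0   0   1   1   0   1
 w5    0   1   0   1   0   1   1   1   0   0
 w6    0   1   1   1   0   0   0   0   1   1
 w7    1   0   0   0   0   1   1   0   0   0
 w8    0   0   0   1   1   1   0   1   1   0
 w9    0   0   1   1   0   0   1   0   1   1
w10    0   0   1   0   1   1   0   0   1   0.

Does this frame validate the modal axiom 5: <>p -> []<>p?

No

By correspondence theory, 5 is valid on a frame iff R is Euclidean.
Euclidean: no — w1 R w5 and w1 R w9, but not w5 R w9.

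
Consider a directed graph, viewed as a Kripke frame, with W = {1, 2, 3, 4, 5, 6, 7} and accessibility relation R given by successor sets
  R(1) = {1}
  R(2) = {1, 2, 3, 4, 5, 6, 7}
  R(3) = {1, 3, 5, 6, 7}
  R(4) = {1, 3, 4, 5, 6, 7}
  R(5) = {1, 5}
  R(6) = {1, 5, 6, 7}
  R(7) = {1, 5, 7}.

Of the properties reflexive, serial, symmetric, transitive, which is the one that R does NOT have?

symmetric

Reflexive: yes — every world is R-related to itself.
Serial: yes — every world has a successor (e.g. 1 R 1).
Symmetric: no — 2 R 1 but not 1 R 2.
Transitive: yes — every two-step R-path is closed by a direct edge.
Only symmetric fails.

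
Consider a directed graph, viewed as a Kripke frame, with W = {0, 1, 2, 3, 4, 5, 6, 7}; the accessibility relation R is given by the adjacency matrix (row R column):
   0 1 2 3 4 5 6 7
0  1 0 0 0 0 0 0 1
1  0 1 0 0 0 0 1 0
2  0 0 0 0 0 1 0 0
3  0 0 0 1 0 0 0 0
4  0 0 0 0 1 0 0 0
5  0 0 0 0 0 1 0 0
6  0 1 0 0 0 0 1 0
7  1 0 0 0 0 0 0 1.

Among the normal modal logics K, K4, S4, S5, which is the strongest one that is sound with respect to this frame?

K4

Transitive (axiom 4): yes — every two-step R-path is closed by a direct edge.
Reflexive (axiom T): no — 2 is not related to itself.
Euclidean (axiom 5): yes — any two successors of a common world are R-related.
So F validates K, K4; S4 would additionally require R to be reflexive. The strongest is K4.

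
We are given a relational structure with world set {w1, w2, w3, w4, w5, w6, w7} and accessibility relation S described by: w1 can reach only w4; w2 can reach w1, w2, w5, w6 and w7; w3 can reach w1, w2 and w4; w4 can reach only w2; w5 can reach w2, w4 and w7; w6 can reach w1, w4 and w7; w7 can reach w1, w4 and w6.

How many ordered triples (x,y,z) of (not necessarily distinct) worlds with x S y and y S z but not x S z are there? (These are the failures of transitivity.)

21

Enumerating: (w1,w4,w2), (w2,w1,w4), (w2,w5,w4), (w2,w6,w4), (w2,w7,w4), (w3,w2,w5), (w3,w2,w6), (w3,w2,w7), (w4,w2,w1), (w4,w2,w5), (w4,w2,w6), (w4,w2,w7), … and 9 more.
Total: 21.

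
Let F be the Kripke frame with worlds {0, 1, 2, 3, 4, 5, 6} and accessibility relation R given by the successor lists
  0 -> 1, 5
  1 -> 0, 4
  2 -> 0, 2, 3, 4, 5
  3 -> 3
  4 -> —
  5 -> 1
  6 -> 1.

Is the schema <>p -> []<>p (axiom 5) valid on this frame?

No

The schema 5 characterises exactly the Euclidean frames.
Euclidean: no — 0 R 1 and 0 R 5, but not 1 R 5.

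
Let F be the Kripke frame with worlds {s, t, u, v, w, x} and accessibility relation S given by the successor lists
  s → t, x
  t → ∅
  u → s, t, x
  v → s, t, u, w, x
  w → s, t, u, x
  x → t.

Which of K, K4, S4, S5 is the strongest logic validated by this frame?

Transitive (axiom 4): yes — every two-step S-path is closed by a direct edge.
Reflexive (axiom T): no — s is not related to itself.
Euclidean (axiom 5): no — s S t and s S x, but not t S x.
So F validates K, K4; S4 would additionally require S to be reflexive. The strongest is K4.

K4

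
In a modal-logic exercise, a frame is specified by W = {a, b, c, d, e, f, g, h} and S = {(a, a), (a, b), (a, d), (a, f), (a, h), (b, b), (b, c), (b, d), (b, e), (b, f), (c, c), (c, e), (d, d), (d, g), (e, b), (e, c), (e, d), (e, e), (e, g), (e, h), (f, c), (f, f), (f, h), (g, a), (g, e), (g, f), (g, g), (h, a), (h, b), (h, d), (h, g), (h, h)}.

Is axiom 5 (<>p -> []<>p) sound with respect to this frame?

No

The schema 5 characterises exactly the Euclidean frames.
Euclidean: no — a S b and a S h, but not b S h.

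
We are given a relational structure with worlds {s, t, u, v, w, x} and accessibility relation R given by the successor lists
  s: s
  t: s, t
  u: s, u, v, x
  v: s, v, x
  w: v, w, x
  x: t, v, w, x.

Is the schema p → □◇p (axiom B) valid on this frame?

The schema B characterises exactly the symmetric frames.
Symmetric: no — t R s but not s R t.

No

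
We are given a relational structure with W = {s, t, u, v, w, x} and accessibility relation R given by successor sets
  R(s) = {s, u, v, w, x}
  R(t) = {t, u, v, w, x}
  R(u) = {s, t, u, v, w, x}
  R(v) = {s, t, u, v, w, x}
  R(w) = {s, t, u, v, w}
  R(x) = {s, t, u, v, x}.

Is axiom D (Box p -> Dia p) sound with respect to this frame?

Axiom D corresponds to the accessibility relation being serial.
Serial: yes — every world has a successor (e.g. s R s).

Yes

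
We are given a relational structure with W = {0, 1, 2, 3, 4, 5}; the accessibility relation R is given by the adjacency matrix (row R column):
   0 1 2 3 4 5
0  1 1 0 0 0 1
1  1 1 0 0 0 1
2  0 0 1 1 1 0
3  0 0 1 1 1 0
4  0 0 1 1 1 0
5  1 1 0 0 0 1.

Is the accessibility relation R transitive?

Transitive: yes — every two-step R-path is closed by a direct edge.

Yes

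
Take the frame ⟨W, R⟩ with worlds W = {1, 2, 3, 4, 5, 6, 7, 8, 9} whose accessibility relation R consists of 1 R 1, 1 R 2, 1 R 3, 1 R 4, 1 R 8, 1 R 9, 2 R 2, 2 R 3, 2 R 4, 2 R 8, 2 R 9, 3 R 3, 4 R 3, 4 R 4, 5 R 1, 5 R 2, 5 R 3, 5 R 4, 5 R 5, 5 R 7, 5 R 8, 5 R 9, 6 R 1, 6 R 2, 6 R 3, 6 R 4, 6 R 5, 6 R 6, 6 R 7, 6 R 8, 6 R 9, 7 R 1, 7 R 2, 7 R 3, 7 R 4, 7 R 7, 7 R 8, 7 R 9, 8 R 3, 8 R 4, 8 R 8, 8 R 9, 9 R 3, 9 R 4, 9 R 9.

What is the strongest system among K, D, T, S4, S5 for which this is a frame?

S4

Serial (axiom D): yes — every world has a successor (e.g. 1 R 1).
Reflexive (axiom T): yes — every world is R-related to itself.
Transitive (axiom 4): yes — every two-step R-path is closed by a direct edge.
Euclidean (axiom 5): no — 1 R 3 and 1 R 2, but not 3 R 2.
So F validates K, D, T, S4; S5 would additionally require R to be Euclidean. The strongest is S4.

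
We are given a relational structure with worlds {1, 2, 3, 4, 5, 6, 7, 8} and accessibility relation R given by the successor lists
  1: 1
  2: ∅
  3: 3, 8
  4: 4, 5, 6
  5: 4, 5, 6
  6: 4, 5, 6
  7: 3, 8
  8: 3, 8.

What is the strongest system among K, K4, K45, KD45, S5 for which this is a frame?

K45

Transitive (axiom 4): yes — every two-step R-path is closed by a direct edge.
Euclidean (axiom 5): yes — any two successors of a common world are R-related.
Serial (axiom D): no — 2 has no R-successor.
Reflexive (axiom T): no — 2 is not related to itself.
So F validates K, K4, K45; KD45 would additionally require R to be serial. The strongest is K45.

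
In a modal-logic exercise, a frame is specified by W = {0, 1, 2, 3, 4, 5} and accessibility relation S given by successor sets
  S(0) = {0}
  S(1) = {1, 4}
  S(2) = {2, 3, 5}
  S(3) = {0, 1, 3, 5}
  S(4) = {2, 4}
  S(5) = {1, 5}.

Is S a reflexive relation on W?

Reflexive: yes — every world is S-related to itself.

Yes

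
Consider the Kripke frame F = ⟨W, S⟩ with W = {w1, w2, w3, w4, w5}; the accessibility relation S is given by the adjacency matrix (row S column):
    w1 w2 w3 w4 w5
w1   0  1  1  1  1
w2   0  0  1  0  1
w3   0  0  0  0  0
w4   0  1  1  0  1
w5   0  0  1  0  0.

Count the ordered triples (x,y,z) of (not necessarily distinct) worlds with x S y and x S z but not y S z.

20

Enumerating: (w1,w2,w2), (w1,w2,w4), (w1,w3,w2), (w1,w3,w3), (w1,w3,w4), (w1,w3,w5), (w1,w4,w4), (w1,w5,w2), (w1,w5,w4), (w1,w5,w5), (w2,w3,w3), (w2,w3,w5), … and 8 more.
Total: 20.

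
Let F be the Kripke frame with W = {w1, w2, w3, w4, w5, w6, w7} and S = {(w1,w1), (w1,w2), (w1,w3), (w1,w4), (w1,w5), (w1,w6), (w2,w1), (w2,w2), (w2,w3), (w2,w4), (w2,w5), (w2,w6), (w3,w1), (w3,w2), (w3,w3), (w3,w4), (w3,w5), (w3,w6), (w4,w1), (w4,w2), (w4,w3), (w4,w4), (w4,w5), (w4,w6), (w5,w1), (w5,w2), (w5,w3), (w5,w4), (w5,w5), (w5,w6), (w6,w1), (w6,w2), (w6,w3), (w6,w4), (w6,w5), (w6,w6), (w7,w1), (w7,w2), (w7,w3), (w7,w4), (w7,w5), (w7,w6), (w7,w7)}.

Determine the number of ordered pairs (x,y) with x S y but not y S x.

6

Enumerating: (w7,w1), (w7,w2), (w7,w3), (w7,w4), (w7,w5), (w7,w6).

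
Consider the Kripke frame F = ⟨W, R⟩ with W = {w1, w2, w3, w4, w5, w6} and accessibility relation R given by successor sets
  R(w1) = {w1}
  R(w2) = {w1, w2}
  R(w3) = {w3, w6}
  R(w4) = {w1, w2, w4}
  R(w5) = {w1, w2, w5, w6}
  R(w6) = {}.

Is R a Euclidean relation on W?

No

Euclidean: no — w4 R w1 and w4 R w2, but not w1 R w2.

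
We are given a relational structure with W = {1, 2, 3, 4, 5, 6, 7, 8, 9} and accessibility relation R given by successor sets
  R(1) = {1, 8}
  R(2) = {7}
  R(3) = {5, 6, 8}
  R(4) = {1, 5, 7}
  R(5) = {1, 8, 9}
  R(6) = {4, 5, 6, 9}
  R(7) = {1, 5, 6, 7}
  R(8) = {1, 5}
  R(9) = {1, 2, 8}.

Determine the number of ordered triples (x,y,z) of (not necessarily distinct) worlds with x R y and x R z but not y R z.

40

Enumerating: (1,8,8), (3,5,5), (3,5,6), (3,6,8), (3,8,6), (3,8,8), (4,1,5), (4,1,7), (4,5,5), (4,5,7), (5,1,9), (5,8,8), … and 28 more.
Total: 40.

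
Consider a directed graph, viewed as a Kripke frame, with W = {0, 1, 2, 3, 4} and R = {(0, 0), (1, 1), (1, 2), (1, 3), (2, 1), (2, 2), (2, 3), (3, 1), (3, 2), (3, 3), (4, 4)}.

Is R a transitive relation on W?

Transitive: yes — every two-step R-path is closed by a direct edge.

Yes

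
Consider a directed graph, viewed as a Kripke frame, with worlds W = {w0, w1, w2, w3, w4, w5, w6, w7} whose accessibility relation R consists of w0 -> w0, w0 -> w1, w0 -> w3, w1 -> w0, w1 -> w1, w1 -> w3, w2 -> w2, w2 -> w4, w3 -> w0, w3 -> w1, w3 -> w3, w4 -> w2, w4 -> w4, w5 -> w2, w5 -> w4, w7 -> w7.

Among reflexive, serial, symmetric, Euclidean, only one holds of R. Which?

Euclidean

Reflexive: no — w5 is not related to itself.
Serial: no — w6 has no R-successor.
Symmetric: no — w5 R w2 but not w2 R w5.
Euclidean: yes — any two successors of a common world are R-related.
Only Euclidean holds.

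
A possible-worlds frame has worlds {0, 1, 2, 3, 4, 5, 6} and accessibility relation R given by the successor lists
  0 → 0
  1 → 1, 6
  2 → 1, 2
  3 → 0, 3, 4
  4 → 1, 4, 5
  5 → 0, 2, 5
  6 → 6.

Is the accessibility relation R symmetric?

Symmetric: no — 1 R 6 but not 6 R 1.

No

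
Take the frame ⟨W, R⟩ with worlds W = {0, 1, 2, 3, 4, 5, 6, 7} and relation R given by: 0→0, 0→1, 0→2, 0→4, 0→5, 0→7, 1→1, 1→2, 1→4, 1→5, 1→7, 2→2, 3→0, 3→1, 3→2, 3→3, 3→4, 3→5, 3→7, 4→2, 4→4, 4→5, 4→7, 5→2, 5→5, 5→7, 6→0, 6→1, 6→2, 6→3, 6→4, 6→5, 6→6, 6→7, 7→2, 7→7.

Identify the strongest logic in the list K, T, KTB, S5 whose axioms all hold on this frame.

Reflexive (axiom T): yes — every world is R-related to itself.
Symmetric (axiom B): no — 0 R 1 but not 1 R 0.
Euclidean (axiom 5): no — 0 R 2 and 0 R 1, but not 2 R 1.
So F validates K, T; KTB would additionally require R to be symmetric. The strongest is T.

T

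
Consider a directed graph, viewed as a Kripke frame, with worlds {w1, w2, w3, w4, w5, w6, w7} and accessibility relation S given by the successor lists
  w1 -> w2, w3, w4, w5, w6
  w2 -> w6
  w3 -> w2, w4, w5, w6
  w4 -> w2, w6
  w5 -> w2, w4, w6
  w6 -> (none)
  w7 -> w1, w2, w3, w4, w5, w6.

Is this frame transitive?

Transitive: yes — every two-step S-path is closed by a direct edge.

Yes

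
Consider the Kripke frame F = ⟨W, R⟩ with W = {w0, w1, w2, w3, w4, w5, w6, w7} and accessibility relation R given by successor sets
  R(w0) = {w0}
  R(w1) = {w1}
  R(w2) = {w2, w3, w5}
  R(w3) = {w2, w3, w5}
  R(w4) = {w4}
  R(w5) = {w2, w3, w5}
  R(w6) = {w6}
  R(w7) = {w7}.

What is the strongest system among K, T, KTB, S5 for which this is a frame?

S5

Reflexive (axiom T): yes — every world is R-related to itself.
Symmetric (axiom B): yes — every pair in R has its reverse in R.
Euclidean (axiom 5): yes — any two successors of a common world are R-related.
So F validates K, T, KTB, S5. The strongest is S5.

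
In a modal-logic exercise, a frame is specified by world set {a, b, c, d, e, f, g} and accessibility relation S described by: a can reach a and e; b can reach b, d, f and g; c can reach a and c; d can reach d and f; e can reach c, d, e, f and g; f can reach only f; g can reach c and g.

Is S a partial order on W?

No

Reflexive: yes — every world is S-related to itself.
Transitive: no — a S e and e S c, but not a S c.
Antisymmetric: yes — no distinct pair is related both ways.
So S is not a partial order.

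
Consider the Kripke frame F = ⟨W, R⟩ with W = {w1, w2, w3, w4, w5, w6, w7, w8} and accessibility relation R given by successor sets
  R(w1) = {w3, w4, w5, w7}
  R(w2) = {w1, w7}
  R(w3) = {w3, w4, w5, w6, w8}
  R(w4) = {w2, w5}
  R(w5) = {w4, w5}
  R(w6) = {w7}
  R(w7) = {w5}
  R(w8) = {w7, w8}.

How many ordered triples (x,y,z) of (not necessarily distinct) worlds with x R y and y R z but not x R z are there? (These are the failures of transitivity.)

17

Enumerating: (w1,w3,w6), (w1,w3,w8), (w1,w4,w2), (w2,w1,w3), (w2,w1,w4), (w2,w1,w5), (w2,w7,w5), (w3,w4,w2), (w3,w6,w7), (w3,w8,w7), (w4,w2,w1), (w4,w2,w7), (w4,w5,w4), (w5,w4,w2), (w6,w7,w5), (w7,w5,w4), (w8,w7,w5).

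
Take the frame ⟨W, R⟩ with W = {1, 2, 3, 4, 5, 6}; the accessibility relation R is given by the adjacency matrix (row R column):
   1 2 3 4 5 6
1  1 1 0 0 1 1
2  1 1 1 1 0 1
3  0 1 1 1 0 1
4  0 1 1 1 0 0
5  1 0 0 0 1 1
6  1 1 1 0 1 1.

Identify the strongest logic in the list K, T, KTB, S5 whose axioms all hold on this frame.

Reflexive (axiom T): yes — every world is R-related to itself.
Symmetric (axiom B): yes — every pair in R has its reverse in R.
Euclidean (axiom 5): no — 1 R 2 and 1 R 5, but not 2 R 5.
So F validates K, T, KTB; S5 would additionally require R to be Euclidean. The strongest is KTB.

KTB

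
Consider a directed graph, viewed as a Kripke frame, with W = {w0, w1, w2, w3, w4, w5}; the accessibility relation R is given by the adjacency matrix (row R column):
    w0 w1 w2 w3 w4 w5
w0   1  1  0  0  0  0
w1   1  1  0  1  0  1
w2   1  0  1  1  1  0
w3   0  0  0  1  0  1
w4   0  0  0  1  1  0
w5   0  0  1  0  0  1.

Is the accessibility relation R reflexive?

Reflexive: yes — every world is R-related to itself.

Yes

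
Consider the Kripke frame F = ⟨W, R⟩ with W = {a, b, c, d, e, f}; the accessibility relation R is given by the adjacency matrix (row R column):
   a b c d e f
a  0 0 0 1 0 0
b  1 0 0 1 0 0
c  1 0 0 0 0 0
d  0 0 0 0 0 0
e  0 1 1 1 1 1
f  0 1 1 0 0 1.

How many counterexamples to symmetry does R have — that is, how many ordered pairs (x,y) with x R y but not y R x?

Enumerating: (a,d), (b,a), (b,d), (c,a), (e,b), (e,c), (e,d), (e,f), (f,b), (f,c).

10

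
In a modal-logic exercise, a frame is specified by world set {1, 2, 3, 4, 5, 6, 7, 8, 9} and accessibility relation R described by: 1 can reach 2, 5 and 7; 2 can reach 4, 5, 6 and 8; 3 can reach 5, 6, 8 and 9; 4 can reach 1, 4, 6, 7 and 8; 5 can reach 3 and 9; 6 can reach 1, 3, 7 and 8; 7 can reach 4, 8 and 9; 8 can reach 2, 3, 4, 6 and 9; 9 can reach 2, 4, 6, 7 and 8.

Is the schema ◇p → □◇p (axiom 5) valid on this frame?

By correspondence theory, 5 is valid on a frame iff R is Euclidean.
Euclidean: no — 1 R 2 and 1 R 7, but not 2 R 7.

No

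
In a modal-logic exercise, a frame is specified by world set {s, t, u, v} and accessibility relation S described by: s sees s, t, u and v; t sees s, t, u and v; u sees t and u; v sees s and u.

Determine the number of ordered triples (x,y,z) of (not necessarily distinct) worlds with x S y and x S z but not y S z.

Enumerating: (s,u,s), (s,u,v), (s,v,t), (s,v,v), (t,u,s), (t,u,v), (t,v,t), (t,v,v), (v,u,s).

9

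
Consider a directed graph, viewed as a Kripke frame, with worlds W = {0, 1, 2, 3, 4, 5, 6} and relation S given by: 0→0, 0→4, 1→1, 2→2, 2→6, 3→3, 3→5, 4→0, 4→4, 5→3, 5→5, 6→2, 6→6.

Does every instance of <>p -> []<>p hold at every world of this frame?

Yes

The schema 5 characterises exactly the Euclidean frames.
Euclidean: yes — any two successors of a common world are S-related.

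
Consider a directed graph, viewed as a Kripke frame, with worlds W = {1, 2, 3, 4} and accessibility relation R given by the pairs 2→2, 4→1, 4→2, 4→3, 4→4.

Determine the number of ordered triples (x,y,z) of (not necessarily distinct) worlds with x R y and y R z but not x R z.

0

R is transitive; there are no such tuples.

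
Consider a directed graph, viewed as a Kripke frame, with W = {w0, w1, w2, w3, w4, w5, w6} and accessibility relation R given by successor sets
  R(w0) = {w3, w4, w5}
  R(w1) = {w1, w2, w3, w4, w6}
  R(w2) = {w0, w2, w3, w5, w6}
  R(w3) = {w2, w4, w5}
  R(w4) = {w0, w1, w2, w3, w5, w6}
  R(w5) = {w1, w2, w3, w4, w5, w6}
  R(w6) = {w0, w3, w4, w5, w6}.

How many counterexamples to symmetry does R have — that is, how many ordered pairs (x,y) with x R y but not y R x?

11

Enumerating: (w0,w3), (w0,w5), (w1,w2), (w1,w3), (w1,w6), (w2,w0), (w2,w6), (w4,w2), (w5,w1), (w6,w0), (w6,w3).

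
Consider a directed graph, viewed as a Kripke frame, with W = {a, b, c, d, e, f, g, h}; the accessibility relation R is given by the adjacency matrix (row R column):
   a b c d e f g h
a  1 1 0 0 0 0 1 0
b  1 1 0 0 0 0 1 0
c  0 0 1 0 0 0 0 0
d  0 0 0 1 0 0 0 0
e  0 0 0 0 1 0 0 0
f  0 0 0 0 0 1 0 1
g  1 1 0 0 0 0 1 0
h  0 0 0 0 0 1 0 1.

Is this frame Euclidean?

Euclidean: yes — any two successors of a common world are R-related.

Yes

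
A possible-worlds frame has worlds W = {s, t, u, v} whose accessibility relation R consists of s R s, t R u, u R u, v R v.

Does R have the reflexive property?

No

Reflexive: no — t is not related to itself.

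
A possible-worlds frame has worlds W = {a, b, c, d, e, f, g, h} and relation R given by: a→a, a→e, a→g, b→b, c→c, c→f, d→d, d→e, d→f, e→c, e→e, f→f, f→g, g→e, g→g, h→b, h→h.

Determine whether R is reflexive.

Reflexive: yes — every world is R-related to itself.

Yes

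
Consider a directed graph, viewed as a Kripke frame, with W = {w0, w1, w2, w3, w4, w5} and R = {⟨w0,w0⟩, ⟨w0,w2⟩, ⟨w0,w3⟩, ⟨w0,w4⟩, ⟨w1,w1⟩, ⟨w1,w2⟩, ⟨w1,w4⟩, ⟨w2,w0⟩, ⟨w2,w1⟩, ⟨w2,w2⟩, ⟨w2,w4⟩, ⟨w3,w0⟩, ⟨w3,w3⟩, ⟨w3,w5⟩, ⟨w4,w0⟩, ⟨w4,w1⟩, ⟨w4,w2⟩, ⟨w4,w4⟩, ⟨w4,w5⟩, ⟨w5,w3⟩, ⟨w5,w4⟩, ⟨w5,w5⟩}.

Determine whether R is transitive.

No

Transitive: no — w0 R w2 and w2 R w1, but not w0 R w1.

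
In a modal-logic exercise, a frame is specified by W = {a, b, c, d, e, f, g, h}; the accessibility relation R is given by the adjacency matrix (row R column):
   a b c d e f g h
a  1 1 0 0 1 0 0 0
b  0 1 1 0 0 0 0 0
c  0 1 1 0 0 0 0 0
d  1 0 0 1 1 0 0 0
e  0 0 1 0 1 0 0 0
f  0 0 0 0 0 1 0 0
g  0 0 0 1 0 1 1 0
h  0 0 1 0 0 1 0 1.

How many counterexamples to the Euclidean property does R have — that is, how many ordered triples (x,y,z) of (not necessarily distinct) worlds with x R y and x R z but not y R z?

16

Enumerating: (a,b,a), (a,b,e), (a,e,a), (a,e,b), (d,a,d), (d,e,a), (d,e,d), (e,c,e), (g,d,f), (g,d,g), (g,f,d), (g,f,g), (h,c,f), (h,c,h), (h,f,c), (h,f,h).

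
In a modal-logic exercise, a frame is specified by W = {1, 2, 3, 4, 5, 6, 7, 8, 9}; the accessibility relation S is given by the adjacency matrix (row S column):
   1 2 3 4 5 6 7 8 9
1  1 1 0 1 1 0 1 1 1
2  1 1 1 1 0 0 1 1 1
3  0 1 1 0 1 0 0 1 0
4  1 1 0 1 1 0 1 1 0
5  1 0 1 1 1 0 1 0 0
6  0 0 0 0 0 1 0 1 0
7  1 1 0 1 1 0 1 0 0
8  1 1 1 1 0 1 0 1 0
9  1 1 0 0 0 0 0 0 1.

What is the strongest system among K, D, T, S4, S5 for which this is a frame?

Serial (axiom D): yes — every world has a successor (e.g. 1 S 1).
Reflexive (axiom T): yes — every world is S-related to itself.
Transitive (axiom 4): no — 1 S 2 and 2 S 3, but not 1 S 3.
Euclidean (axiom 5): no — 1 S 2 and 1 S 5, but not 2 S 5.
So F validates K, D, T; S4 would additionally require S to be transitive. The strongest is T.

T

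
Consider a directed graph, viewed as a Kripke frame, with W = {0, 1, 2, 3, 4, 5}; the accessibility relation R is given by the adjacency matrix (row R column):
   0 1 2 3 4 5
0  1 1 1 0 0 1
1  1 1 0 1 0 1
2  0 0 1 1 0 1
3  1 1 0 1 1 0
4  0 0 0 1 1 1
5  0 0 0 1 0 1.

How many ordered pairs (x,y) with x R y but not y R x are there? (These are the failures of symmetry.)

8

Enumerating: (0,2), (0,5), (1,5), (2,3), (2,5), (3,0), (4,5), (5,3).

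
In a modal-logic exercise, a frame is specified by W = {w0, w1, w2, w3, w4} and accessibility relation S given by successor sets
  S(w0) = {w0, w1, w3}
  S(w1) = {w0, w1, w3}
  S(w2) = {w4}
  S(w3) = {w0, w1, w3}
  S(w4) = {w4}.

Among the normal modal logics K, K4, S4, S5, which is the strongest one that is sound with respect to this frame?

Transitive (axiom 4): yes — every two-step S-path is closed by a direct edge.
Reflexive (axiom T): no — w2 is not related to itself.
Euclidean (axiom 5): yes — any two successors of a common world are S-related.
So F validates K, K4; S4 would additionally require S to be reflexive. The strongest is K4.

K4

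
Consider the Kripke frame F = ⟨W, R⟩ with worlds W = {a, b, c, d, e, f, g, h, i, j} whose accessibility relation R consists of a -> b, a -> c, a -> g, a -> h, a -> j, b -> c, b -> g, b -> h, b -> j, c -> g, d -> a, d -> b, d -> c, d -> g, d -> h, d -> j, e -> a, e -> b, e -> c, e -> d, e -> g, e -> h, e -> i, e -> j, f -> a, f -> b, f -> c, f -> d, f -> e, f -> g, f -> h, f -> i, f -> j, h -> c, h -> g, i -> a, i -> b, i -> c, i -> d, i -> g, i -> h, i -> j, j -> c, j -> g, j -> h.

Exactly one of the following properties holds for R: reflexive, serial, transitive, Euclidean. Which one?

Reflexive: no — a is not related to itself.
Serial: no — g has no R-successor.
Transitive: yes — every two-step R-path is closed by a direct edge.
Euclidean: no — a R c and a R b, but not c R b.
Only transitive holds.

transitive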